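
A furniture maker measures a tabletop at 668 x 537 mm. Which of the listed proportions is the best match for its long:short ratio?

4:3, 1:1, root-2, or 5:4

668/537 ≈ 1.244. Nearest candidates are 5:4 (1.250, off by 0.006) and 4:3 (1.333, off by 0.089).

5:4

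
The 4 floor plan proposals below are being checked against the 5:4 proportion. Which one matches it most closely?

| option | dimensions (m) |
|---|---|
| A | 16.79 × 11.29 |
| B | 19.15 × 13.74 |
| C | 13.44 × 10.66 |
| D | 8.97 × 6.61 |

Target 5:4 ≈ 1.250.
A: 1.487 (Δ0.237)  B: 1.394 (Δ0.144)  C: 1.261 (Δ0.011)  D: 1.357 (Δ0.107)

C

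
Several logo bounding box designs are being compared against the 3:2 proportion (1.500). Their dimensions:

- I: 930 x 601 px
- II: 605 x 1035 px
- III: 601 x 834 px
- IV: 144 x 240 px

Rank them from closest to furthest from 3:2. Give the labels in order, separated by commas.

I, III, IV, II

I: 930/601 ≈ 1.547 → |1.547 − 1.500| = 0.047
II: 1035/605 ≈ 1.711 → |1.711 − 1.500| = 0.211
III: 834/601 ≈ 1.388 → |1.388 − 1.500| = 0.112
IV: 240/144 ≈ 1.667 → |1.667 − 1.500| = 0.167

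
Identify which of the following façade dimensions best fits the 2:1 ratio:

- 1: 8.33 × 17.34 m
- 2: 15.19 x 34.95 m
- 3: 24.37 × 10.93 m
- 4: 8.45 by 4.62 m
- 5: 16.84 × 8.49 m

Target 2:1 ≈ 2.000.
1: 2.082 (Δ0.082)  2: 2.301 (Δ0.301)  3: 2.230 (Δ0.230)  4: 1.829 (Δ0.171)  5: 1.984 (Δ0.016)

5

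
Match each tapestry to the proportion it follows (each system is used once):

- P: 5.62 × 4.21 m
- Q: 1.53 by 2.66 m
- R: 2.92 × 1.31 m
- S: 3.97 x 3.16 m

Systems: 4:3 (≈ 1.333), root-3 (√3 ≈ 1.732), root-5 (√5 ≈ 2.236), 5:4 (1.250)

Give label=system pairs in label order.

P = 5.62/4.21 ≈ 1.335 → 4:3 (1.333)
Q = 2.66/1.53 ≈ 1.739 → root-3 (1.732)
R = 2.92/1.31 ≈ 2.229 → root-5 (2.236)
S = 3.97/3.16 ≈ 1.256 → 5:4 (1.250)

P=4:3, Q=root-3, R=root-5, S=5:4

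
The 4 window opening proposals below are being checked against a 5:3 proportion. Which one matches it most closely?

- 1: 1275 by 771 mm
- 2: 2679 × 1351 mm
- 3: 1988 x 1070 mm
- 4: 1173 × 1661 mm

1

Target 5:3 ≈ 1.667.
1: 1.654 (Δ0.013)  2: 1.983 (Δ0.316)  3: 1.858 (Δ0.191)  4: 1.416 (Δ0.251)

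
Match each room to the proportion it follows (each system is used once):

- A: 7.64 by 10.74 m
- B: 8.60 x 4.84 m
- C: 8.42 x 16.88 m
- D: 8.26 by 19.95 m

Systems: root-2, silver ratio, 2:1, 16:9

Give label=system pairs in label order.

A = 10.74/7.64 ≈ 1.406 → root-2 (1.414)
B = 8.60/4.84 ≈ 1.777 → 16:9 (1.778)
C = 16.88/8.42 ≈ 2.005 → 2:1 (2.000)
D = 19.95/8.26 ≈ 2.415 → silver ratio (2.414)

A=root-2, B=16:9, C=2:1, D=silver ratio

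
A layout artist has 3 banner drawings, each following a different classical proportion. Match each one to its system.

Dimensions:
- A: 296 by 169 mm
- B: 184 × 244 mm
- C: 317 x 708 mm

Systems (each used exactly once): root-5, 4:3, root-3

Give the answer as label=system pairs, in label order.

A=root-3, B=4:3, C=root-5

Ratios: A ≈ 1.751; B ≈ 1.326; C ≈ 2.233.
Targets: root-5 ≈ 2.236; 4:3 ≈ 1.333; root-3 ≈ 1.732.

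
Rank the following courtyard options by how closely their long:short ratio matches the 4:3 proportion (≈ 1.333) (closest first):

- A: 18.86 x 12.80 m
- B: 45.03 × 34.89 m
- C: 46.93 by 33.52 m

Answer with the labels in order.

B, C, A

A: 18.86/12.80 ≈ 1.473 → |1.473 − 1.333| = 0.140
B: 45.03/34.89 ≈ 1.291 → |1.291 − 1.333| = 0.042
C: 46.93/33.52 ≈ 1.400 → |1.400 − 1.333| = 0.067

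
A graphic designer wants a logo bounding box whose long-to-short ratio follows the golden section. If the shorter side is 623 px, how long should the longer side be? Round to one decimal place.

golden ratio ≈ 1.61803.
Longer side = 623 × 1.61803 ≈ 1008.033 → 1008.0 px.

1008.0 px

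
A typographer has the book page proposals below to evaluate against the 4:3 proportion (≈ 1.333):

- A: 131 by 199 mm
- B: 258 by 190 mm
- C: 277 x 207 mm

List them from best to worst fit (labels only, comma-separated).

C, B, A

Ratios: A = 199 / 131 ≈ 1.519; B = 258 / 190 ≈ 1.358; C = 277 / 207 ≈ 1.338.
|Δ from 1.333|: A 0.186; B 0.025; C 0.005.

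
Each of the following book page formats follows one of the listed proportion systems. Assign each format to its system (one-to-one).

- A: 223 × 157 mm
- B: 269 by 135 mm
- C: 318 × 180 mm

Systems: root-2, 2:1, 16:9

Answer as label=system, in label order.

Ratios: A ≈ 1.420; B ≈ 1.993; C ≈ 1.767.
Targets: root-2 ≈ 1.414; 2:1 ≈ 2.000; 16:9 ≈ 1.778.

A=root-2, B=2:1, C=16:9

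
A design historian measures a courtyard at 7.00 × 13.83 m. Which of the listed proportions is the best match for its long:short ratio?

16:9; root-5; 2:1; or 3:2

Ratio = 13.83 / 7.00 ≈ 1.976.
Distances: 16:9 1.778 (Δ 0.198); root-5 2.236 (Δ 0.260); 2:1 2.000 (Δ 0.024); 3:2 1.500 (Δ 0.476).

2:1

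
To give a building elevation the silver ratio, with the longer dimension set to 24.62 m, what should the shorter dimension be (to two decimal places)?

10.20 m

silver ratio ≈ 2.41421.
Shorter side = 24.62 ÷ 2.41421 ≈ 10.1980 → 10.20 m.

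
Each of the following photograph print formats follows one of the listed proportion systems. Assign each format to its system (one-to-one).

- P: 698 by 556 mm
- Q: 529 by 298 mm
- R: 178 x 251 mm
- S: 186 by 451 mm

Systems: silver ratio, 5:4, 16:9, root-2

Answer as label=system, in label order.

Ratios: P ≈ 1.255; Q ≈ 1.775; R ≈ 1.410; S ≈ 2.425.
Targets: silver ratio ≈ 2.414; 5:4 ≈ 1.250; 16:9 ≈ 1.778; root-2 ≈ 1.414.

P=5:4, Q=16:9, R=root-2, S=silver ratio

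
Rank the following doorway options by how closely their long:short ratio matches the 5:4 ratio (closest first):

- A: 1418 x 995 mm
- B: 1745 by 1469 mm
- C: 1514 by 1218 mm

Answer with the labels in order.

C, B, A

A: 1418/995 ≈ 1.425 → |1.425 − 1.250| = 0.175
B: 1745/1469 ≈ 1.188 → |1.188 − 1.250| = 0.062
C: 1514/1218 ≈ 1.243 → |1.243 − 1.250| = 0.007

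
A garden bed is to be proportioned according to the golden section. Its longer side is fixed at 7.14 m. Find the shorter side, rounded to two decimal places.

4.41 m

golden ratio ≈ 1.61803.
Shorter side = 7.14 ÷ 1.61803 ≈ 4.4128 → 4.41 m.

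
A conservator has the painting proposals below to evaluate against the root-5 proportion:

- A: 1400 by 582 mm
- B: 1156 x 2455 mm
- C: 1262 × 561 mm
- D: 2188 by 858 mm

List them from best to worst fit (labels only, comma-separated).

Ratios: A = 1400 / 582 ≈ 2.405; B = 2455 / 1156 ≈ 2.124; C = 1262 / 561 ≈ 2.250; D = 2188 / 858 ≈ 2.550.
|Δ from 2.236|: A 0.169; B 0.112; C 0.014; D 0.314.

C, B, A, D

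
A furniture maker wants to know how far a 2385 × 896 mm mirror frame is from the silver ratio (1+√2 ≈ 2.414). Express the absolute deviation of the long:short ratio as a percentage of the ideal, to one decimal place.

10.3%

Ratio = 2385 / 896 ≈ 2.6618.
Ideal silver ratio ≈ 2.4142. |2.6618 − 2.4142| / 2.4142 ≈ 10.26% → 10.3%.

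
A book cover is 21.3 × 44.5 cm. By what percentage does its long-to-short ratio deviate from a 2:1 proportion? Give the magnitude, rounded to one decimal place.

Ratio = 44.5 / 21.3 ≈ 2.0892.
Ideal 2:1 = 2.0000. |2.0892 − 2.0000| / 2.0000 ≈ 4.46% → 4.5%.

4.5%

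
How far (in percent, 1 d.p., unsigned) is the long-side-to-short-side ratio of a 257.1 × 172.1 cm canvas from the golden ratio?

Ratio = 257.1 / 172.1 ≈ 1.4939.
Ideal golden ratio ≈ 1.6180. |1.4939 − 1.6180| / 1.6180 ≈ 7.67% → 7.7%.

7.7%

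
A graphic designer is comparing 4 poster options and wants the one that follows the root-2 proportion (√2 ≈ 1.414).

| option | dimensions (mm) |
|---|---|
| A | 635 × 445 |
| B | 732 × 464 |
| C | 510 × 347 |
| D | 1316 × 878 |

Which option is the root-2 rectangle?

A

Ratios (long/short): A ≈ 1.427; B ≈ 1.578; C ≈ 1.470; D ≈ 1.499.
root-2 ≈ 1.414; option A is nearest (Δ 0.013).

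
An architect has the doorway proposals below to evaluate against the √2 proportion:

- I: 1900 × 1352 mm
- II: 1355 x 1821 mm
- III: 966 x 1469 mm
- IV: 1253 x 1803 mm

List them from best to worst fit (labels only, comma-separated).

I, IV, II, III

Ratios: I = 1900 / 1352 ≈ 1.405; II = 1821 / 1355 ≈ 1.344; III = 1469 / 966 ≈ 1.521; IV = 1803 / 1253 ≈ 1.439.
|Δ from 1.414|: I 0.009; II 0.070; III 0.107; IV 0.025.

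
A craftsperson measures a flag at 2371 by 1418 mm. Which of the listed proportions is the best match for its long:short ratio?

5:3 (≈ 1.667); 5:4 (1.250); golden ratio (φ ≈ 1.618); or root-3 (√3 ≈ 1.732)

5:3

2371/1418 ≈ 1.672. Nearest candidates are 5:3 (1.667, off by 0.005) and golden ratio (1.618, off by 0.054).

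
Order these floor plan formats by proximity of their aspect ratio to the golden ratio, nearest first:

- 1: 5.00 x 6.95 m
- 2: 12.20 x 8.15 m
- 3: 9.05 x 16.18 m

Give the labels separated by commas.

1: 6.95/5.00 ≈ 1.390 → |1.390 − 1.618| = 0.228
2: 12.20/8.15 ≈ 1.497 → |1.497 − 1.618| = 0.121
3: 16.18/9.05 ≈ 1.788 → |1.788 − 1.618| = 0.170

2, 3, 1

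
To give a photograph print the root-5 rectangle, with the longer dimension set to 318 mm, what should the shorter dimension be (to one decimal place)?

root-5 ≈ 2.23607.
Shorter side = 318 ÷ 2.23607 ≈ 142.214 → 142.2 mm.

142.2 mm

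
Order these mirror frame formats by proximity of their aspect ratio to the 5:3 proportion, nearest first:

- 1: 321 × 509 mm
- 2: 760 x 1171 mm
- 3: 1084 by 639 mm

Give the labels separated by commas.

3, 1, 2

Ratios: 1 = 509 / 321 ≈ 1.586; 2 = 1171 / 760 ≈ 1.541; 3 = 1084 / 639 ≈ 1.696.
|Δ from 1.667|: 1 0.081; 2 0.126; 3 0.029.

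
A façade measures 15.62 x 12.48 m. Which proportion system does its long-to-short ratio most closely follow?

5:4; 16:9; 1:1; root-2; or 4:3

Ratio = 15.62 / 12.48 ≈ 1.252.
Distances: 5:4 1.250 (Δ 0.002); 16:9 1.778 (Δ 0.526); 1:1 1.000 (Δ 0.252); root-2 1.414 (Δ 0.162); 4:3 1.333 (Δ 0.081).

5:4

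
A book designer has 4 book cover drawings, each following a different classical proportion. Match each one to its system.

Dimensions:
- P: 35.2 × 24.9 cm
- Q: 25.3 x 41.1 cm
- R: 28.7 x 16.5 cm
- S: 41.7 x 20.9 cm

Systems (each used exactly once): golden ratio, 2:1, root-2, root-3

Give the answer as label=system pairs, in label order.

P=root-2, Q=golden ratio, R=root-3, S=2:1

P = 35.2/24.9 ≈ 1.414 → root-2 (1.414)
Q = 41.1/25.3 ≈ 1.625 → golden ratio (1.618)
R = 28.7/16.5 ≈ 1.739 → root-3 (1.732)
S = 41.7/20.9 ≈ 1.995 → 2:1 (2.000)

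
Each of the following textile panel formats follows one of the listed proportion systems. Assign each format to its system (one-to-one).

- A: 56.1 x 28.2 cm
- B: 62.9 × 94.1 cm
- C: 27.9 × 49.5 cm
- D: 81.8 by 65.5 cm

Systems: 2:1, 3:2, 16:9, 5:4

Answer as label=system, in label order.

A=2:1, B=3:2, C=16:9, D=5:4

A = 56.1/28.2 ≈ 1.989 → 2:1 (2.000)
B = 94.1/62.9 ≈ 1.496 → 3:2 (1.500)
C = 49.5/27.9 ≈ 1.774 → 16:9 (1.778)
D = 81.8/65.5 ≈ 1.249 → 5:4 (1.250)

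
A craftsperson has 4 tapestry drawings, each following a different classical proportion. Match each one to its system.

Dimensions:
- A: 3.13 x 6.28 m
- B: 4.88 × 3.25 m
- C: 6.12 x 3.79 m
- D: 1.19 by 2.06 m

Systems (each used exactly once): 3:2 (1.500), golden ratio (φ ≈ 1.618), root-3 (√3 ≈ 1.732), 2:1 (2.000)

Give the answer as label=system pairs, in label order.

A = 6.28/3.13 ≈ 2.006 → 2:1 (2.000)
B = 4.88/3.25 ≈ 1.502 → 3:2 (1.500)
C = 6.12/3.79 ≈ 1.615 → golden ratio (1.618)
D = 2.06/1.19 ≈ 1.731 → root-3 (1.732)

A=2:1, B=3:2, C=golden ratio, D=root-3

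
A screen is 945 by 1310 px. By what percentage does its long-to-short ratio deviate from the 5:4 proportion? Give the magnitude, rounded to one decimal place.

Ratio = 1310 / 945 ≈ 1.3862.
Ideal 5:4 = 1.2500. |1.3862 − 1.2500| / 1.2500 ≈ 10.90% → 10.9%.

10.9%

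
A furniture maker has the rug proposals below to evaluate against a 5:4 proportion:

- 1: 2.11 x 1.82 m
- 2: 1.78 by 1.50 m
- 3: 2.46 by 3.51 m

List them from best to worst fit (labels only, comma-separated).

1: 2.11/1.82 ≈ 1.159 → |1.159 − 1.250| = 0.091
2: 1.78/1.50 ≈ 1.187 → |1.187 − 1.250| = 0.063
3: 3.51/2.46 ≈ 1.427 → |1.427 − 1.250| = 0.177

2, 1, 3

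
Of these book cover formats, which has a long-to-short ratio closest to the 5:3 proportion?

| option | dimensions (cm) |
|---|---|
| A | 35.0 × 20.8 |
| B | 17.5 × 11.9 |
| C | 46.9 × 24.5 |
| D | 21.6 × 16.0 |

A

Ratios (long/short): A ≈ 1.683; B ≈ 1.471; C ≈ 1.914; D ≈ 1.350.
5:3 ≈ 1.667; option A is nearest (Δ 0.016).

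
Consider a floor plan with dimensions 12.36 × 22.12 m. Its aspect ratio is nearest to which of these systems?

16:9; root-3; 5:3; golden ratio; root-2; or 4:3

22.12/12.36 ≈ 1.790. Nearest candidates are 16:9 (1.778, off by 0.012) and root-3 (1.732, off by 0.058).

16:9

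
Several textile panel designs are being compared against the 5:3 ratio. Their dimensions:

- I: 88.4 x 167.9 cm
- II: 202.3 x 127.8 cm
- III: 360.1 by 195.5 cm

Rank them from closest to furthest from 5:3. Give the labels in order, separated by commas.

Ratios: I = 167.9 / 88.4 ≈ 1.899; II = 202.3 / 127.8 ≈ 1.583; III = 360.1 / 195.5 ≈ 1.842.
|Δ from 1.667|: I 0.232; II 0.084; III 0.175.

II, III, I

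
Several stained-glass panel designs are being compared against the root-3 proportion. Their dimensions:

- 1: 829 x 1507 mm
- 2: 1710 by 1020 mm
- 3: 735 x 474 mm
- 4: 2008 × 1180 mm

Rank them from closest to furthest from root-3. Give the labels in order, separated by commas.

1: 1507/829 ≈ 1.818 → |1.818 − 1.732| = 0.086
2: 1710/1020 ≈ 1.676 → |1.676 − 1.732| = 0.056
3: 735/474 ≈ 1.551 → |1.551 − 1.732| = 0.181
4: 2008/1180 ≈ 1.702 → |1.702 − 1.732| = 0.030

4, 2, 1, 3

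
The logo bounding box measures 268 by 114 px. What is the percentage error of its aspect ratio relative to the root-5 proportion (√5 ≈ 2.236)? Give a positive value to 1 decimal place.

Ratio = 268 / 114 ≈ 2.3509.
Ideal root-5 ≈ 2.2361. |2.3509 − 2.2361| / 2.2361 ≈ 5.13% → 5.1%.

5.1%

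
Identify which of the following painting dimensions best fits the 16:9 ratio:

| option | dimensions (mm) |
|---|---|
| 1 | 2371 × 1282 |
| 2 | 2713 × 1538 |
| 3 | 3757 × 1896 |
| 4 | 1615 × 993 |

Target 16:9 ≈ 1.778.
1: 1.849 (Δ0.071)  2: 1.764 (Δ0.014)  3: 1.982 (Δ0.204)  4: 1.626 (Δ0.152)

2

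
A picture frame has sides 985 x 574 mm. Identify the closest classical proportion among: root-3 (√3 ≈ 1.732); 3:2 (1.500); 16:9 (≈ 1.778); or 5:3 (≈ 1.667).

985/574 ≈ 1.716. Nearest candidates are root-3 (1.732, off by 0.016) and 5:3 (1.667, off by 0.049).

root-3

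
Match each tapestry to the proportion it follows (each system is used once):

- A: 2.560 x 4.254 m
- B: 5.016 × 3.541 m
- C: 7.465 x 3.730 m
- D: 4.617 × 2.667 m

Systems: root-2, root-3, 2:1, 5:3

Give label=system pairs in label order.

A=5:3, B=root-2, C=2:1, D=root-3

A = 4.254/2.560 ≈ 1.662 → 5:3 (1.667)
B = 5.016/3.541 ≈ 1.417 → root-2 (1.414)
C = 7.465/3.730 ≈ 2.001 → 2:1 (2.000)
D = 4.617/2.667 ≈ 1.731 → root-3 (1.732)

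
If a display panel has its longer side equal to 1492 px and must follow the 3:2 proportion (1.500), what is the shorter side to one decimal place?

3:2 = 1.50000.
Shorter side = 1492 ÷ 1.50000 ≈ 994.667 → 994.7 px.

994.7 px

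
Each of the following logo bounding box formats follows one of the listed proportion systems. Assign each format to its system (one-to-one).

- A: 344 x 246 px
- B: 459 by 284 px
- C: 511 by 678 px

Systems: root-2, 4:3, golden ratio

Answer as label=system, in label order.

A=root-2, B=golden ratio, C=4:3

Ratios: A ≈ 1.398; B ≈ 1.616; C ≈ 1.327.
Targets: root-2 ≈ 1.414; 4:3 ≈ 1.333; golden ratio ≈ 1.618.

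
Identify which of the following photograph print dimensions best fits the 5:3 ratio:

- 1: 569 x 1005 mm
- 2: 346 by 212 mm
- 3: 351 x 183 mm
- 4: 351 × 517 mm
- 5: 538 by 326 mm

Ratios (long/short): 1 ≈ 1.766; 2 ≈ 1.632; 3 ≈ 1.918; 4 ≈ 1.473; 5 ≈ 1.650.
5:3 ≈ 1.667; option 5 is nearest (Δ 0.017).

5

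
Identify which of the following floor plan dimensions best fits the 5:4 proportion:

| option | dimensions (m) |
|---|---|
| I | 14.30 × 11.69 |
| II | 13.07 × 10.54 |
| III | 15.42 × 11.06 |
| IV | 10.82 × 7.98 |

II

Ratios (long/short): I ≈ 1.223; II ≈ 1.240; III ≈ 1.394; IV ≈ 1.356.
5:4 ≈ 1.250; option II is nearest (Δ 0.010).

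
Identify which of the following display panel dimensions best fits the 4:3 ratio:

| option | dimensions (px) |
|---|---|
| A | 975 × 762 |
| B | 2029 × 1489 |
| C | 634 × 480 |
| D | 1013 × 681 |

C

Ratios (long/short): A ≈ 1.280; B ≈ 1.363; C ≈ 1.321; D ≈ 1.488.
4:3 ≈ 1.333; option C is nearest (Δ 0.012).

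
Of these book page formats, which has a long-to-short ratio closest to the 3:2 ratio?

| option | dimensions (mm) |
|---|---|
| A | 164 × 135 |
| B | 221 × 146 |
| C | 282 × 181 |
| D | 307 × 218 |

B

Target 3:2 ≈ 1.500.
A: 1.215 (Δ0.285)  B: 1.514 (Δ0.014)  C: 1.558 (Δ0.058)  D: 1.408 (Δ0.092)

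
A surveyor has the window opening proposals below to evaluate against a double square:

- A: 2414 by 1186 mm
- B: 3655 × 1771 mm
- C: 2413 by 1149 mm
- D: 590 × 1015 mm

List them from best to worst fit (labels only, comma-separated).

A: 2414/1186 ≈ 2.035 → |2.035 − 2.000| = 0.035
B: 3655/1771 ≈ 2.064 → |2.064 − 2.000| = 0.064
C: 2413/1149 ≈ 2.100 → |2.100 − 2.000| = 0.100
D: 1015/590 ≈ 1.720 → |1.720 − 2.000| = 0.280

A, B, C, D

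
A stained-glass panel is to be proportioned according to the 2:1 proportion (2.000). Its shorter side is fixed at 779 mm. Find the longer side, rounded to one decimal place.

1558.0 mm

2:1 = 2.00000.
Longer side = 779 × 2.00000 ≈ 1558.000 → 1558.0 mm.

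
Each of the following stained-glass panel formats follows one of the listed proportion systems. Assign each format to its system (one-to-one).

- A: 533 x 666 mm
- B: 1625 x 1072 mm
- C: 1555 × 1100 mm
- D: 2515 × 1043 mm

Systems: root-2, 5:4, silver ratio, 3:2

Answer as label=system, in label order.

A = 666/533 ≈ 1.250 → 5:4 (1.250)
B = 1625/1072 ≈ 1.516 → 3:2 (1.500)
C = 1555/1100 ≈ 1.414 → root-2 (1.414)
D = 2515/1043 ≈ 2.411 → silver ratio (2.414)

A=5:4, B=3:2, C=root-2, D=silver ratio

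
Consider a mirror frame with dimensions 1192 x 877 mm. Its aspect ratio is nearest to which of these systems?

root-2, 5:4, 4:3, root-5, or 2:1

4:3

1192/877 ≈ 1.359. Nearest candidates are 4:3 (1.333, off by 0.026) and root-2 (1.414, off by 0.055).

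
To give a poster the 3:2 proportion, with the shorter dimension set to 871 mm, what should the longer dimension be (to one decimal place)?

3:2 = 1.50000.
Longer side = 871 × 1.50000 ≈ 1306.500 → 1306.5 mm.

1306.5 mm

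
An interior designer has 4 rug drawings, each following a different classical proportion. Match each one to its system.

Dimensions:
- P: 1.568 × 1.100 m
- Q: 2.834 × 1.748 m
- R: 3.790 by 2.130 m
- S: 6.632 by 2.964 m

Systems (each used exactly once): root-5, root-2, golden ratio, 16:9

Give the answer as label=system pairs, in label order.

P=root-2, Q=golden ratio, R=16:9, S=root-5

Ratios: P ≈ 1.425; Q ≈ 1.621; R ≈ 1.779; S ≈ 2.238.
Targets: root-5 ≈ 2.236; root-2 ≈ 1.414; golden ratio ≈ 1.618; 16:9 ≈ 1.778.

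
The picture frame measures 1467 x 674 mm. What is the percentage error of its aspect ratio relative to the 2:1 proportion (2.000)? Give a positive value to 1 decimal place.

8.8%

Ratio = 1467 / 674 ≈ 2.1766.
Ideal 2:1 = 2.0000. |2.1766 − 2.0000| / 2.0000 ≈ 8.83% → 8.8%.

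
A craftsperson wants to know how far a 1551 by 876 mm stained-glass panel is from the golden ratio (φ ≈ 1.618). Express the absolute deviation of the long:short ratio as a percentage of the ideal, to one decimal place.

Ratio = 1551 / 876 ≈ 1.7705.
Ideal golden ratio ≈ 1.6180. |1.7705 − 1.6180| / 1.6180 ≈ 9.43% → 9.4%.

9.4%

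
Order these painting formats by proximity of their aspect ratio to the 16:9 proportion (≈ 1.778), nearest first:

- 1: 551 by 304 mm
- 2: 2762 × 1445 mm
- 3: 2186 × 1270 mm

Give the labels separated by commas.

Ratios: 1 = 551 / 304 ≈ 1.812; 2 = 2762 / 1445 ≈ 1.911; 3 = 2186 / 1270 ≈ 1.721.
|Δ from 1.778|: 1 0.034; 2 0.133; 3 0.057.

1, 3, 2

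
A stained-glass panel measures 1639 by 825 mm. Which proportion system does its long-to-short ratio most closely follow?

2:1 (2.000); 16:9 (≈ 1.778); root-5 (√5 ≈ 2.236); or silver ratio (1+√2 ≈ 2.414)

2:1

1639/825 ≈ 1.987. Nearest candidates are 2:1 (2.000, off by 0.013) and 16:9 (1.778, off by 0.209).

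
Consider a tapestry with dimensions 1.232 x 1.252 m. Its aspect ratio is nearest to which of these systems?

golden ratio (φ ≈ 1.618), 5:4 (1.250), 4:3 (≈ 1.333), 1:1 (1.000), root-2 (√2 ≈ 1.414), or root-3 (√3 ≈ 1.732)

1:1

Ratio = 1.252 / 1.232 ≈ 1.016.
Distances: golden ratio 1.618 (Δ 0.602); 5:4 1.250 (Δ 0.234); 4:3 1.333 (Δ 0.317); 1:1 1.000 (Δ 0.016); root-2 1.414 (Δ 0.398); root-3 1.732 (Δ 0.716).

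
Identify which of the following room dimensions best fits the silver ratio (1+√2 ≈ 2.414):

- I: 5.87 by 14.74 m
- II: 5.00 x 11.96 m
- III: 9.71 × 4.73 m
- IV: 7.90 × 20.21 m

II

Target silver ratio ≈ 2.414.
I: 2.511 (Δ0.097)  II: 2.392 (Δ0.022)  III: 2.053 (Δ0.361)  IV: 2.558 (Δ0.144)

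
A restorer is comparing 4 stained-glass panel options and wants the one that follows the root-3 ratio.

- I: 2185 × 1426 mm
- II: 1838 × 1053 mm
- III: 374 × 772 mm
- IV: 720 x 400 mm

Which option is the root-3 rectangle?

II

Target root-3 ≈ 1.732.
I: 1.532 (Δ0.200)  II: 1.745 (Δ0.013)  III: 2.064 (Δ0.332)  IV: 1.800 (Δ0.068)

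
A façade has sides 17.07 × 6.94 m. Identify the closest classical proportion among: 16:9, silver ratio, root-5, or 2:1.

17.07/6.94 ≈ 2.460. Nearest candidates are silver ratio (2.414, off by 0.046) and root-5 (2.236, off by 0.224).

silver ratio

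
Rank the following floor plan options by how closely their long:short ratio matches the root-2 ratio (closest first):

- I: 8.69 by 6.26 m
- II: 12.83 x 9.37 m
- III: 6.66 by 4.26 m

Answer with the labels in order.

Ratios: I = 8.69 / 6.26 ≈ 1.388; II = 12.83 / 9.37 ≈ 1.369; III = 6.66 / 4.26 ≈ 1.563.
|Δ from 1.414|: I 0.026; II 0.045; III 0.149.

I, II, III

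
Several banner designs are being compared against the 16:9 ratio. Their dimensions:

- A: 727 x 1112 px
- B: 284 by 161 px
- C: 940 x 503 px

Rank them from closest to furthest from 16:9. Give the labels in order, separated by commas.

Ratios: A = 1112 / 727 ≈ 1.530; B = 284 / 161 ≈ 1.764; C = 940 / 503 ≈ 1.869.
|Δ from 1.778|: A 0.248; B 0.014; C 0.091.

B, C, A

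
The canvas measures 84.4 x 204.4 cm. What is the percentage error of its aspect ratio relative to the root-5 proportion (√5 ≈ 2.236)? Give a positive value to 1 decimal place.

Ratio = 204.4 / 84.4 ≈ 2.4218.
Ideal root-5 ≈ 2.2361. |2.4218 − 2.2361| / 2.2361 ≈ 8.30% → 8.3%.

8.3%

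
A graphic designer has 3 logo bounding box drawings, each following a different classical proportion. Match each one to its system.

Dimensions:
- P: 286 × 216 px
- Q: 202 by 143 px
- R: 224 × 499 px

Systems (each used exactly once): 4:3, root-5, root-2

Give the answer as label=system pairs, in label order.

P=4:3, Q=root-2, R=root-5

P = 286/216 ≈ 1.324 → 4:3 (1.333)
Q = 202/143 ≈ 1.413 → root-2 (1.414)
R = 499/224 ≈ 2.228 → root-5 (2.236)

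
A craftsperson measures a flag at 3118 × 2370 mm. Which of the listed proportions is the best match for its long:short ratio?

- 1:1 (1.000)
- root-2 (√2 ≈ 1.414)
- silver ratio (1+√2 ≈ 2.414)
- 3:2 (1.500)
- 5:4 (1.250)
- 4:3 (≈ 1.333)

Ratio = 3118 / 2370 ≈ 1.316.
Distances: 1:1 1.000 (Δ 0.316); root-2 1.414 (Δ 0.098); silver ratio 2.414 (Δ 1.098); 3:2 1.500 (Δ 0.184); 5:4 1.250 (Δ 0.066); 4:3 1.333 (Δ 0.017).

4:3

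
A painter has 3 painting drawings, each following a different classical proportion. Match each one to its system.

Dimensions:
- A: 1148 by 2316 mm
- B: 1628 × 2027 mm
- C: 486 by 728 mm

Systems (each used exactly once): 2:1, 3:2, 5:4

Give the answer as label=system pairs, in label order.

A = 2316/1148 ≈ 2.017 → 2:1 (2.000)
B = 2027/1628 ≈ 1.245 → 5:4 (1.250)
C = 728/486 ≈ 1.498 → 3:2 (1.500)

A=2:1, B=5:4, C=3:2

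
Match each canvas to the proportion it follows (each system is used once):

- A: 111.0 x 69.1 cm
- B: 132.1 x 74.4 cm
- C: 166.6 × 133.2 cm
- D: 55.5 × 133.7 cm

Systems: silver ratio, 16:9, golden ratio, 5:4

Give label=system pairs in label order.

Ratios: A ≈ 1.606; B ≈ 1.776; C ≈ 1.251; D ≈ 2.409.
Targets: silver ratio ≈ 2.414; 16:9 ≈ 1.778; golden ratio ≈ 1.618; 5:4 ≈ 1.250.

A=golden ratio, B=16:9, C=5:4, D=silver ratio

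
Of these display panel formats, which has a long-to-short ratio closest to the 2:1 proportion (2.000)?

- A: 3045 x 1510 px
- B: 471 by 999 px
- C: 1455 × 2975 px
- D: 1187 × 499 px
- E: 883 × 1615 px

Ratios (long/short): A ≈ 2.017; B ≈ 2.121; C ≈ 2.045; D ≈ 2.379; E ≈ 1.829.
2:1 ≈ 2.000; option A is nearest (Δ 0.017).

A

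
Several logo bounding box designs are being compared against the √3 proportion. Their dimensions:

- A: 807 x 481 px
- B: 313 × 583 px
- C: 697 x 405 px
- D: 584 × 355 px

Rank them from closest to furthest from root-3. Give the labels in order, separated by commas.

A: 807/481 ≈ 1.678 → |1.678 − 1.732| = 0.054
B: 583/313 ≈ 1.863 → |1.863 − 1.732| = 0.131
C: 697/405 ≈ 1.721 → |1.721 − 1.732| = 0.011
D: 584/355 ≈ 1.645 → |1.645 − 1.732| = 0.087

C, A, D, B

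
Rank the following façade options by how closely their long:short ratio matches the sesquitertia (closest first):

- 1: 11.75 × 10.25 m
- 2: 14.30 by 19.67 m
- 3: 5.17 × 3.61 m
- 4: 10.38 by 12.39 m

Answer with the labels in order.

2, 3, 4, 1

1: 11.75/10.25 ≈ 1.146 → |1.146 − 1.333| = 0.187
2: 19.67/14.30 ≈ 1.376 → |1.376 − 1.333| = 0.043
3: 5.17/3.61 ≈ 1.432 → |1.432 − 1.333| = 0.099
4: 12.39/10.38 ≈ 1.194 → |1.194 − 1.333| = 0.139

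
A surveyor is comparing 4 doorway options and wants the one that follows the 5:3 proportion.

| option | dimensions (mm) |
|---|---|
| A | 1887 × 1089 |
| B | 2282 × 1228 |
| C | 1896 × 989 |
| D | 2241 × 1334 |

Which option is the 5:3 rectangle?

Ratios (long/short): A ≈ 1.733; B ≈ 1.858; C ≈ 1.917; D ≈ 1.680.
5:3 ≈ 1.667; option D is nearest (Δ 0.013).

D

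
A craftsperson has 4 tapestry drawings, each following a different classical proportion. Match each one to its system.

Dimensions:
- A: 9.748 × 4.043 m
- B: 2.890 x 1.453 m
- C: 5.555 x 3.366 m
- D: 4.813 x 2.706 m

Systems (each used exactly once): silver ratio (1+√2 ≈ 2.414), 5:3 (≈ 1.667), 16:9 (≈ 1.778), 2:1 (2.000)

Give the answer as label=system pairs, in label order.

Ratios: A ≈ 2.411; B ≈ 1.989; C ≈ 1.650; D ≈ 1.779.
Targets: silver ratio ≈ 2.414; 5:3 ≈ 1.667; 16:9 ≈ 1.778; 2:1 ≈ 2.000.

A=silver ratio, B=2:1, C=5:3, D=16:9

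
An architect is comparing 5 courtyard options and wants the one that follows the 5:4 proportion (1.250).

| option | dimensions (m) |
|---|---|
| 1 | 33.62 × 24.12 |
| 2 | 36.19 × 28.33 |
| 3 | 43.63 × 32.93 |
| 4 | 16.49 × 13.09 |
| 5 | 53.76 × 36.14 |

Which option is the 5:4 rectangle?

4

Target 5:4 ≈ 1.250.
1: 1.394 (Δ0.144)  2: 1.277 (Δ0.027)  3: 1.325 (Δ0.075)  4: 1.260 (Δ0.010)  5: 1.488 (Δ0.238)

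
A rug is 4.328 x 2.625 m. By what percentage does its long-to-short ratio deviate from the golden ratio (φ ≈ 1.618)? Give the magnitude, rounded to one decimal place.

Ratio = 4.328 / 2.625 ≈ 1.6488.
Ideal golden ratio ≈ 1.6180. |1.6488 − 1.6180| / 1.6180 ≈ 1.90% → 1.9%.

1.9%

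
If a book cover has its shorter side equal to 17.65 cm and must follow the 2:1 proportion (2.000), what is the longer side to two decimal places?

35.30 cm

2:1 = 2.00000.
Longer side = 17.65 × 2.00000 ≈ 35.3000 → 35.30 cm.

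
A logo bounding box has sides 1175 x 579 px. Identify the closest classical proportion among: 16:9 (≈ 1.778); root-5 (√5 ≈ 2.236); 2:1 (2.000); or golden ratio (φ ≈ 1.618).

2:1

Ratio = 1175 / 579 ≈ 2.029.
Distances: 16:9 1.778 (Δ 0.251); root-5 2.236 (Δ 0.207); 2:1 2.000 (Δ 0.029); golden ratio 1.618 (Δ 0.411).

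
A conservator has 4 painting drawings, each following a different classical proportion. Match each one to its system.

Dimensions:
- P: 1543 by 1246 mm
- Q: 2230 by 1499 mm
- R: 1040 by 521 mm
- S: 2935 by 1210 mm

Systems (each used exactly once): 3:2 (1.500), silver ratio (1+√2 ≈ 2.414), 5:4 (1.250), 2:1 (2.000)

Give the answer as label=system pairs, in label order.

P=5:4, Q=3:2, R=2:1, S=silver ratio

Ratios: P ≈ 1.238; Q ≈ 1.488; R ≈ 1.996; S ≈ 2.426.
Targets: 3:2 ≈ 1.500; silver ratio ≈ 2.414; 5:4 ≈ 1.250; 2:1 ≈ 2.000.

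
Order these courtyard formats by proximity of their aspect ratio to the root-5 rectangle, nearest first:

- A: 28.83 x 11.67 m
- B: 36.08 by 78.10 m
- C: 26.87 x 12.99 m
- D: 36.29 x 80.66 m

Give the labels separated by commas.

Ratios: A = 28.83 / 11.67 ≈ 2.470; B = 78.10 / 36.08 ≈ 2.165; C = 26.87 / 12.99 ≈ 2.069; D = 80.66 / 36.29 ≈ 2.223.
|Δ from 2.236|: A 0.234; B 0.071; C 0.167; D 0.013.

D, B, C, A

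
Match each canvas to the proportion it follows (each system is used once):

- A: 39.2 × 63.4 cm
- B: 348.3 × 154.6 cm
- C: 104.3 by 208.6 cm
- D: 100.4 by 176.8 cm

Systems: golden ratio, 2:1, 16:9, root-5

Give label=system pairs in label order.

A=golden ratio, B=root-5, C=2:1, D=16:9

Ratios: A ≈ 1.617; B ≈ 2.253; C ≈ 2.000; D ≈ 1.761.
Targets: golden ratio ≈ 1.618; 2:1 ≈ 2.000; 16:9 ≈ 1.778; root-5 ≈ 2.236.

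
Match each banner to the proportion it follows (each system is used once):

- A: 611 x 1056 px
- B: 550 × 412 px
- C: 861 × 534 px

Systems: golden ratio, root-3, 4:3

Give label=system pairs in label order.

A=root-3, B=4:3, C=golden ratio

A = 1056/611 ≈ 1.728 → root-3 (1.732)
B = 550/412 ≈ 1.335 → 4:3 (1.333)
C = 861/534 ≈ 1.612 → golden ratio (1.618)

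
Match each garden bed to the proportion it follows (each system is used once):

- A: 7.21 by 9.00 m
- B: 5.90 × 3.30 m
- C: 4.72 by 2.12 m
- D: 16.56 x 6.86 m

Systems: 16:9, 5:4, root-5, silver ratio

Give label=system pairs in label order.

Ratios: A ≈ 1.248; B ≈ 1.788; C ≈ 2.226; D ≈ 2.414.
Targets: 16:9 ≈ 1.778; 5:4 ≈ 1.250; root-5 ≈ 2.236; silver ratio ≈ 2.414.

A=5:4, B=16:9, C=root-5, D=silver ratio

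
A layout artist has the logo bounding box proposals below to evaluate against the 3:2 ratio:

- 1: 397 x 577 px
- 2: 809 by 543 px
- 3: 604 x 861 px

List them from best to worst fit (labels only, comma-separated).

1: 577/397 ≈ 1.453 → |1.453 − 1.500| = 0.047
2: 809/543 ≈ 1.490 → |1.490 − 1.500| = 0.010
3: 861/604 ≈ 1.425 → |1.425 − 1.500| = 0.075

2, 1, 3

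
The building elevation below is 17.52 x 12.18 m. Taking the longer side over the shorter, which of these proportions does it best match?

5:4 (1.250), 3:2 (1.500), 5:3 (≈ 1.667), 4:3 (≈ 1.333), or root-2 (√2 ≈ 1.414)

Ratio = 17.52 / 12.18 ≈ 1.438.
Distances: 5:4 1.250 (Δ 0.188); 3:2 1.500 (Δ 0.062); 5:3 1.667 (Δ 0.229); 4:3 1.333 (Δ 0.105); root-2 1.414 (Δ 0.024).

root-2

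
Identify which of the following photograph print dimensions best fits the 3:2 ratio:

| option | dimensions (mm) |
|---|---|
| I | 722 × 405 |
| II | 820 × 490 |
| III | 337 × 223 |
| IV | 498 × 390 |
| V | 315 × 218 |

Ratios (long/short): I ≈ 1.783; II ≈ 1.673; III ≈ 1.511; IV ≈ 1.277; V ≈ 1.445.
3:2 ≈ 1.500; option III is nearest (Δ 0.011).

III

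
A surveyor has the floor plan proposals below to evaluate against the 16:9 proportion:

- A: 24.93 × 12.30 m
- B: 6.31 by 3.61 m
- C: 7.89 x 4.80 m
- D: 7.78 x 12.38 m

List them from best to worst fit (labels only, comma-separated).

B, C, D, A

Ratios: A = 24.93 / 12.30 ≈ 2.027; B = 6.31 / 3.61 ≈ 1.748; C = 7.89 / 4.80 ≈ 1.644; D = 12.38 / 7.78 ≈ 1.591.
|Δ from 1.778|: A 0.249; B 0.030; C 0.134; D 0.187.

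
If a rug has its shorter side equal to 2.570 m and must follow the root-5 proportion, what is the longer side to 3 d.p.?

5.747 m

root-5 ≈ 2.23607.
Longer side = 2.570 × 2.23607 ≈ 5.74670 → 5.747 m.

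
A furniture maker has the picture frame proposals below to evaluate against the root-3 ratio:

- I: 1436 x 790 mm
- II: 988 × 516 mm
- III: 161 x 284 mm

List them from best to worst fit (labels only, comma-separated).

III, I, II

Ratios: I = 1436 / 790 ≈ 1.818; II = 988 / 516 ≈ 1.915; III = 284 / 161 ≈ 1.764.
|Δ from 1.732|: I 0.086; II 0.183; III 0.032.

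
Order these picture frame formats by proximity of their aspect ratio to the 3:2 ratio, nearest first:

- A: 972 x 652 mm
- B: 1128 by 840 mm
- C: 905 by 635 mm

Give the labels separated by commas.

A: 972/652 ≈ 1.491 → |1.491 − 1.500| = 0.009
B: 1128/840 ≈ 1.343 → |1.343 − 1.500| = 0.157
C: 905/635 ≈ 1.425 → |1.425 − 1.500| = 0.075

A, C, B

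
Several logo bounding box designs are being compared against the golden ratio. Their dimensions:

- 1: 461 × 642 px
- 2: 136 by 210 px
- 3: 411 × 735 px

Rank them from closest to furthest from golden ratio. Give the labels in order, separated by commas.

2, 3, 1

Ratios: 1 = 642 / 461 ≈ 1.393; 2 = 210 / 136 ≈ 1.544; 3 = 735 / 411 ≈ 1.788.
|Δ from 1.618|: 1 0.225; 2 0.074; 3 0.170.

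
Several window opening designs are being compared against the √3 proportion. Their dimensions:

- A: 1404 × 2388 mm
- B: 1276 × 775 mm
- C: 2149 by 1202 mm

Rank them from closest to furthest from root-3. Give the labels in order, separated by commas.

Ratios: A = 2388 / 1404 ≈ 1.701; B = 1276 / 775 ≈ 1.646; C = 2149 / 1202 ≈ 1.788.
|Δ from 1.732|: A 0.031; B 0.086; C 0.056.

A, C, B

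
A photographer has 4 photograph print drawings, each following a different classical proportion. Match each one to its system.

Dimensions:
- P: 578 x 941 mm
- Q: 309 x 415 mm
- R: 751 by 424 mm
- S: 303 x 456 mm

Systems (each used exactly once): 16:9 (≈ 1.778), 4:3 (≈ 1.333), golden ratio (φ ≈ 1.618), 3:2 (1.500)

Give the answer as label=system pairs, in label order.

P=golden ratio, Q=4:3, R=16:9, S=3:2

Ratios: P ≈ 1.628; Q ≈ 1.343; R ≈ 1.771; S ≈ 1.505.
Targets: 16:9 ≈ 1.778; 4:3 ≈ 1.333; golden ratio ≈ 1.618; 3:2 ≈ 1.500.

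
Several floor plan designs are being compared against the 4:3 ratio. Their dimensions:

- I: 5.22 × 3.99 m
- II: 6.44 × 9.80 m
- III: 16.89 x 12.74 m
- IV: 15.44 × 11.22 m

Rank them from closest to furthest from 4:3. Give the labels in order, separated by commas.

Ratios: I = 5.22 / 3.99 ≈ 1.308; II = 9.80 / 6.44 ≈ 1.522; III = 16.89 / 12.74 ≈ 1.326; IV = 15.44 / 11.22 ≈ 1.376.
|Δ from 1.333|: I 0.025; II 0.189; III 0.007; IV 0.043.

III, I, IV, II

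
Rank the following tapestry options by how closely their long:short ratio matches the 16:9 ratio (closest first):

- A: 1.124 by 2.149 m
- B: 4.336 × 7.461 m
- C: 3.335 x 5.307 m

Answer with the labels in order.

Ratios: A = 2.149 / 1.124 ≈ 1.912; B = 7.461 / 4.336 ≈ 1.721; C = 5.307 / 3.335 ≈ 1.591.
|Δ from 1.778|: A 0.134; B 0.057; C 0.187.

B, A, C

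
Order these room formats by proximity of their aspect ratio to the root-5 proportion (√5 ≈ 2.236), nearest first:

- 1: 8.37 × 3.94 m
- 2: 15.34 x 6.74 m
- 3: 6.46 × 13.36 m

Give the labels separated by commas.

Ratios: 1 = 8.37 / 3.94 ≈ 2.124; 2 = 15.34 / 6.74 ≈ 2.276; 3 = 13.36 / 6.46 ≈ 2.068.
|Δ from 2.236|: 1 0.112; 2 0.040; 3 0.168.

2, 1, 3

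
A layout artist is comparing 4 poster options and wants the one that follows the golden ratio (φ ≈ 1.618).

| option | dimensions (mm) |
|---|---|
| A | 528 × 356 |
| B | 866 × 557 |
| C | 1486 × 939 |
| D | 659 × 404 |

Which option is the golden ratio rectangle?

Ratios (long/short): A ≈ 1.483; B ≈ 1.555; C ≈ 1.583; D ≈ 1.631.
golden ratio ≈ 1.618; option D is nearest (Δ 0.013).

D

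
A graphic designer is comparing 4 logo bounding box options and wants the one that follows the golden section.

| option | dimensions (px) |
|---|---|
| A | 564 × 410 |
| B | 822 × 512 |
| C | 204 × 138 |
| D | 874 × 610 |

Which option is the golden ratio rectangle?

Ratios (long/short): A ≈ 1.376; B ≈ 1.605; C ≈ 1.478; D ≈ 1.433.
golden ratio ≈ 1.618; option B is nearest (Δ 0.013).

B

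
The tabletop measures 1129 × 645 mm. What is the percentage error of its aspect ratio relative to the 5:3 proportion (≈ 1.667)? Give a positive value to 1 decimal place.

5.0%

Ratio = 1129 / 645 ≈ 1.7504.
Ideal 5:3 ≈ 1.6667. |1.7504 − 1.6667| / 1.6667 ≈ 5.02% → 5.0%.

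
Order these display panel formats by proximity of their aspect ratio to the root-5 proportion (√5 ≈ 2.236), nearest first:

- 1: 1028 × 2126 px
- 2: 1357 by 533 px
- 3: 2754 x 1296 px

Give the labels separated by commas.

1: 2126/1028 ≈ 2.068 → |2.068 − 2.236| = 0.168
2: 1357/533 ≈ 2.546 → |2.546 − 2.236| = 0.310
3: 2754/1296 ≈ 2.125 → |2.125 − 2.236| = 0.111

3, 1, 2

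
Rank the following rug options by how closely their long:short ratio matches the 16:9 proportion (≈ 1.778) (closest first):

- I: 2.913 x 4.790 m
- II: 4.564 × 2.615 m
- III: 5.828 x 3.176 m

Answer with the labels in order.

II, III, I

Ratios: I = 4.790 / 2.913 ≈ 1.644; II = 4.564 / 2.615 ≈ 1.745; III = 5.828 / 3.176 ≈ 1.835.
|Δ from 1.778|: I 0.134; II 0.033; III 0.057.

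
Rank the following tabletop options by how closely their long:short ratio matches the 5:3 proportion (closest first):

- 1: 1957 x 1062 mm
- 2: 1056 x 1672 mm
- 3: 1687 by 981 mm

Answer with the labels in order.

3, 2, 1

1: 1957/1062 ≈ 1.843 → |1.843 − 1.667| = 0.176
2: 1672/1056 ≈ 1.583 → |1.583 − 1.667| = 0.084
3: 1687/981 ≈ 1.720 → |1.720 − 1.667| = 0.053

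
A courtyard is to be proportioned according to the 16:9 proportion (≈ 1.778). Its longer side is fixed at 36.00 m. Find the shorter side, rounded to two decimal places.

16:9 ≈ 1.77778.
Shorter side = 36.00 ÷ 1.77778 ≈ 20.2500 → 20.25 m.

20.25 m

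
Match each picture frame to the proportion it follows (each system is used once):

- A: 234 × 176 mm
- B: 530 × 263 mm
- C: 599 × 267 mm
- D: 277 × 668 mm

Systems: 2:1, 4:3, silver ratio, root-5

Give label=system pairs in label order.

A=4:3, B=2:1, C=root-5, D=silver ratio

A = 234/176 ≈ 1.330 → 4:3 (1.333)
B = 530/263 ≈ 2.015 → 2:1 (2.000)
C = 599/267 ≈ 2.243 → root-5 (2.236)
D = 668/277 ≈ 2.412 → silver ratio (2.414)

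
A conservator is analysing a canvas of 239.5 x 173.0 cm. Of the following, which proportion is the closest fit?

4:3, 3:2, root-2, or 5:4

Ratio = 239.5 / 173.0 ≈ 1.384.
Distances: 4:3 1.333 (Δ 0.051); 3:2 1.500 (Δ 0.116); root-2 1.414 (Δ 0.030); 5:4 1.250 (Δ 0.134).

root-2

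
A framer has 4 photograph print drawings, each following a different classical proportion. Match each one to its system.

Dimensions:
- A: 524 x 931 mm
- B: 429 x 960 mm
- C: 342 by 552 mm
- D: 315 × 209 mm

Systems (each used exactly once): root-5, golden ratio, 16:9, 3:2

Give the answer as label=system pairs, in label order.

Ratios: A ≈ 1.777; B ≈ 2.238; C ≈ 1.614; D ≈ 1.507.
Targets: root-5 ≈ 2.236; golden ratio ≈ 1.618; 16:9 ≈ 1.778; 3:2 ≈ 1.500.

A=16:9, B=root-5, C=golden ratio, D=3:2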